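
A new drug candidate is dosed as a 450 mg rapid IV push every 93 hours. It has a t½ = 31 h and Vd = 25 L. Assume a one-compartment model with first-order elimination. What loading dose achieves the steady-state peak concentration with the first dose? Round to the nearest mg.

f = (1/2)^(93/31) ≈ 0.125000; accumulation ratio R = 1/(1−f) ≈ 1.14286.
Loading dose to hit Cmax,ss on first dose: D_load = D_maint·R ≈ 450 × 1.14286 ≈ 514.29 mg.

514 mg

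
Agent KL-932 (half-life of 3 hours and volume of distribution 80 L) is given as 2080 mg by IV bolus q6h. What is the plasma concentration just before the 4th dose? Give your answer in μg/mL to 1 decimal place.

f = (1/2)^(τ/t½) = (1/2)^(6/3) ≈ 0.2500.
C₀ = D/Vd = 2080/80 ≈ 26.000 μg/mL.
Before the 4th dose, 3 doses have been given. Superposition: Cmin = C₀·(f + f² + … + f^3).
≈ 26.000 × (0.2500 + 0.0625 + 0.0156) ≈ 26.000 × 0.3281 ≈ 8.531 μg/mL.

8.5 μg/mL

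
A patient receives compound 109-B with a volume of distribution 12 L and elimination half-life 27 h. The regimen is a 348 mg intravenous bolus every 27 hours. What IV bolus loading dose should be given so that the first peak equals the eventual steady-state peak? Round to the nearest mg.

696 mg

f = (1/2)^(27/27) ≈ 0.500000; accumulation ratio R = 1/(1−f) ≈ 2.00000.
Loading dose to hit Cmax,ss on first dose: D_load = D_maint·R ≈ 348 × 2.00000 ≈ 696.00 mg.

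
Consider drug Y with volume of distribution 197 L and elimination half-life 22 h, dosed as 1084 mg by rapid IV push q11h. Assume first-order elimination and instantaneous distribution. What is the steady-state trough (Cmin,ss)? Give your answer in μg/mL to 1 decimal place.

13.3 μg/mL

Over one 11-h interval, 11/22 ≈ 0.5 half-lives elapse, leaving f ≈ 0.7071 of each dose.
Accumulation ratio R = 1/(1 − f) ≈ 1/0.2929 ≈ 3.4141.
Single-dose peak C₀ = D/Vd = 1084/197 ≈ 5.503 μg/mL.
Cmax,ss = C₀/(1 − f) ≈ 5.503/0.2929 ≈ 18.788 μg/mL.
Steady-state trough Cmin,ss = Cmax,ss·f ≈ 18.788 × 0.7071 ≈ 13.285 μg/mL.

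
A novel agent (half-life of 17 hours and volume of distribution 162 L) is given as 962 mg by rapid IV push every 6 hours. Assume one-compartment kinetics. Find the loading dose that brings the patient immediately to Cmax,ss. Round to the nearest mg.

f = (1/2)^(6/17) ≈ 0.782986; accumulation ratio R = 1/(1−f) ≈ 4.60800.
Loading dose to hit Cmax,ss on first dose: D_load = D_maint·R ≈ 962 × 4.60800 ≈ 4432.90 mg.

4433 mg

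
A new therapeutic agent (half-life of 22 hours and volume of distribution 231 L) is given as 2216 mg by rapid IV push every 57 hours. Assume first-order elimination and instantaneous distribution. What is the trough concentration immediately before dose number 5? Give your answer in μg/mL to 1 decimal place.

1.9 μg/mL

f = (1/2)^(τ/t½) = (1/2)^(57/22) ≈ 0.1660.
C₀ = D/Vd = 2216/231 ≈ 9.593 μg/mL.
Before the 5th dose, 4 doses have been given. Superposition: Cmin = C₀·(f + f² + … + f^4).
≈ 9.593 × (0.1660 + 0.0276 + 0.0046 + 0.0008) ≈ 9.593 × 0.1990 ≈ 1.909 μg/mL.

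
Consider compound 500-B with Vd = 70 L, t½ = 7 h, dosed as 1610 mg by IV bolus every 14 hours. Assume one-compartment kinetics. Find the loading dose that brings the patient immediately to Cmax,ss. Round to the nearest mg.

2147 mg

f = (1/2)^(14/7) ≈ 0.250000; accumulation ratio R = 1/(1−f) ≈ 1.33333.
Loading dose to hit Cmax,ss on first dose: D_load = D_maint·R ≈ 1610 × 1.33333 ≈ 2146.66 mg.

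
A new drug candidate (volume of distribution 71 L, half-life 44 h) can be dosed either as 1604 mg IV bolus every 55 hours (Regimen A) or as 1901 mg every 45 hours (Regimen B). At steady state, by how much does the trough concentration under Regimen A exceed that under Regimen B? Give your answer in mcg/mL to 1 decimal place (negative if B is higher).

Regimen A: f = (1/2)^(55/44) ≈ 0.4204; Cmin,ss = (1604/71)·f/(1−f) ≈ 16.386 mcg/mL.
Regimen B: f = (1/2)^(45/44) ≈ 0.4922; Cmin,ss = (1901/71)·f/(1−f) ≈ 25.952 mcg/mL.
Difference ≈ 16.386 − 25.952 ≈ -9.566 mcg/mL.

-9.6 mcg/mL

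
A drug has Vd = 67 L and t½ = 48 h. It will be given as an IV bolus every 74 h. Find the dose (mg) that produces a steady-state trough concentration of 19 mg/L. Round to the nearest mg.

2433 mg

τ/t½ = 74/48 ≈ 1.5417, so f = (1/2)^(74/48) ≈ 0.343488.
Cmin,ss = (D/Vd)·f/(1−f), so D = Cmin,ss·Vd·(1−f)/f.
D = 19 × 67 × (1−f)/f ≈ 19 × 67 × 1.91131 ≈ 2433.10 mg.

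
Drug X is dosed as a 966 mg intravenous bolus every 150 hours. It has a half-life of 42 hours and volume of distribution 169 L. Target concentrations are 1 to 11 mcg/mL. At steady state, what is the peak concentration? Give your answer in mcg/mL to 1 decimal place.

Over one 150-h interval, 150/42 ≈ 3.5714 half-lives elapse, leaving f ≈ 0.0841 of each dose.
At steady state, accumulation factor R = 1/(1 − e^(−kτ)) ≈ 1.0918.
Each bolus raises the concentration by D/Vd = 966/169 ≈ 5.716 mcg/mL.
Steady-state peak Cmax,ss = C₀·R ≈ 5.716 × 1.0918 ≈ 6.241 mcg/mL.
Peak 6.2 mcg/mL vs MTC 11 mcg/mL: below toxic threshold.

6.2 mcg/mL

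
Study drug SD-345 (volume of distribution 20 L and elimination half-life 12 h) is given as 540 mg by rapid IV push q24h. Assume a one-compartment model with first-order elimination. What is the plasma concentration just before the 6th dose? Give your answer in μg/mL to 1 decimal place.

9.0 μg/mL

f = (1/2)^(τ/t½) = (1/2)^(24/12) ≈ 0.2500.
C₀ = D/Vd = 540/20 ≈ 27.000 μg/mL.
Before the 6th dose, 5 doses have been given. Superposition: Cmin = C₀·(f + f² + … + f^5).
≈ 27.000 × (0.2500 + 0.0625 + 0.0156 + 0.0039 + 0.0010) ≈ 27.000 × 0.3330 ≈ 8.991 μg/mL.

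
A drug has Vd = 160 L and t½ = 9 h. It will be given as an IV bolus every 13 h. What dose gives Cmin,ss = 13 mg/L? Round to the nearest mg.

τ/t½ = 13/9 ≈ 1.4444, so f = (1/2)^(13/9) ≈ 0.367434.
Cmin,ss = (D/Vd)·f/(1−f), so D = Cmin,ss·Vd·(1−f)/f.
D = 13 × 160 × (1−f)/f ≈ 13 × 160 × 1.72158 ≈ 3580.89 mg.

3581 mg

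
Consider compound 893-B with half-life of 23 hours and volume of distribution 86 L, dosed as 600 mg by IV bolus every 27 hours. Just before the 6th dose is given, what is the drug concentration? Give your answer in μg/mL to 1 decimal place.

f = (1/2)^(τ/t½) = (1/2)^(27/23) ≈ 0.4432.
C₀ = D/Vd = 600/86 ≈ 6.977 μg/mL.
Before the 6th dose, 5 doses have been given. Superposition: Cmin = C₀·(f + f² + … + f^5).
≈ 6.977 × (0.4432 + 0.1964 + 0.0871 + 0.0386 + 0.0171) ≈ 6.977 × 0.7824 ≈ 5.459 μg/mL.

5.5 μg/mL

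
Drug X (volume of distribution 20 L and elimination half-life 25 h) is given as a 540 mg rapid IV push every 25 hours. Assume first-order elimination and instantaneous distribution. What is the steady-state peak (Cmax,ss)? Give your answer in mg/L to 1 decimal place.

54.0 mg/L

τ = 25 h = 1 half-life, so f = (1/2)^1 = 0.5.
At steady state, R = 1/(1 − 0.5) = 2/1.
Single-dose peak C₀ = D/Vd = 540/20 = 27 mg/L.
Steady-state peak Cmax,ss = C₀·R = 27 × 2/1 ≈ 54.000 mg/L.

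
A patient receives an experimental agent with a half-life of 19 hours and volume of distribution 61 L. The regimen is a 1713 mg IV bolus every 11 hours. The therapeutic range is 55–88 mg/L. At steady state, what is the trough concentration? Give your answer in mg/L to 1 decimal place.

56.9 mg/L

τ/t½ = 11/19 ≈ 0.57895, so fraction remaining f = (1/2)^(11/19) ≈ 0.6695.
Each bolus raises the concentration by D/Vd = 1713/61 ≈ 28.082 mg/L.
Steady-state trough Cmin,ss = C₀·f/(1−f) ≈ 28.082 × 0.6695/0.3305 ≈ 56.886 mg/L.
Trough 56.9 mg/L vs MEC 55 mg/L: adequate.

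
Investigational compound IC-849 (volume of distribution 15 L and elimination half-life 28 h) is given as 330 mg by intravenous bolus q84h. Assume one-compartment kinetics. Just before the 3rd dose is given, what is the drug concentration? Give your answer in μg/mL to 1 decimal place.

3.1 μg/mL

f = (1/2)^(τ/t½) = (1/2)^(84/28) ≈ 0.1250.
C₀ = D/Vd = 330/15 ≈ 22.000 μg/mL.
Before the 3rd dose, 2 doses have been given. Superposition: Cmin = C₀·(f + f²).
≈ 22.000 × (0.1250 + 0.0156) ≈ 22.000 × 0.1406 ≈ 3.093 μg/mL.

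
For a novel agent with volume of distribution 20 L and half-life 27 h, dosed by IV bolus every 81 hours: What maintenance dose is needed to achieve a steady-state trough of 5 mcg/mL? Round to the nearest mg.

700 mg

τ/t½ = 81/27 ≈ 3, so f = (1/2)^(81/27) ≈ 0.125000.
Cmin,ss = (D/Vd)·f/(1−f), so D = Cmin,ss·Vd·(1−f)/f.
D = 5 × 20 × (1−f)/f ≈ 5 × 20 × 7.00000 ≈ 700.00 mg.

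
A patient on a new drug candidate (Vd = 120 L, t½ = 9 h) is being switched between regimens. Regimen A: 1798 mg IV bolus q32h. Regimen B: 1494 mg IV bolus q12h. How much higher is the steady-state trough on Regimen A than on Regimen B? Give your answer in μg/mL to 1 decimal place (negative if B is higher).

-6.8 μg/mL

Regimen A: f = (1/2)^(32/9) ≈ 0.0850; Cmin,ss = (1798/120)·f/(1−f) ≈ 1.392 μg/mL.
Regimen B: f = (1/2)^(12/9) ≈ 0.3969; Cmin,ss = (1494/120)·f/(1−f) ≈ 8.193 μg/mL.
Difference ≈ 1.392 − 8.193 ≈ -6.801 μg/mL.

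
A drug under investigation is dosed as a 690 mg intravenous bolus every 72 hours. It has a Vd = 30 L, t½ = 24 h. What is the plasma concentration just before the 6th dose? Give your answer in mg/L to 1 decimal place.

f = (1/2)^(τ/t½) = (1/2)^(72/24) ≈ 0.1250.
C₀ = D/Vd = 690/30 ≈ 23.000 mg/L.
Before the 6th dose, 5 doses have been given. Superposition: Cmin = C₀·(f + f² + … + f^5).
≈ 23.000 × (0.1250 + 0.0156 + 0.0020 + 0.0002 + 0.0000) ≈ 23.000 × 0.1428 ≈ 3.284 mg/L.

3.3 mg/L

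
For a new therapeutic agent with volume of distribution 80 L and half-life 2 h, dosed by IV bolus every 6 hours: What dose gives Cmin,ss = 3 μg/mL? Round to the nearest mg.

τ/t½ = 6/2 ≈ 3, so f = (1/2)^(6/2) ≈ 0.125000.
Cmin,ss = (D/Vd)·f/(1−f), so D = Cmin,ss·Vd·(1−f)/f.
D = 3 × 80 × (1−f)/f ≈ 3 × 80 × 7.00000 ≈ 1680.00 mg.

1680 mg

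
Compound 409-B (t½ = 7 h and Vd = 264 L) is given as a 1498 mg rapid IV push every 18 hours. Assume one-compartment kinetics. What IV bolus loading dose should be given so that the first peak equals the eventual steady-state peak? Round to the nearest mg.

f = (1/2)^(18/7) ≈ 0.168238; accumulation ratio R = 1/(1−f) ≈ 1.20227.
Loading dose to hit Cmax,ss on first dose: D_load = D_maint·R ≈ 1498 × 1.20227 ≈ 1801.00 mg.

1801 mg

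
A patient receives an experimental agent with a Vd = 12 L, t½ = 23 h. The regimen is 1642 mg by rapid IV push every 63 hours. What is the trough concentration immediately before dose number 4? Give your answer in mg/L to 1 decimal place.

f = (1/2)^(τ/t½) = (1/2)^(63/23) ≈ 0.1498.
C₀ = D/Vd = 1642/12 ≈ 136.833 mg/L.
Before the 4th dose, 3 doses have been given. Superposition: Cmin = C₀·(f + f² + … + f^3).
≈ 136.833 × (0.1498 + 0.0224 + 0.0034) ≈ 136.833 × 0.1756 ≈ 24.028 mg/L.

24.0 mg/L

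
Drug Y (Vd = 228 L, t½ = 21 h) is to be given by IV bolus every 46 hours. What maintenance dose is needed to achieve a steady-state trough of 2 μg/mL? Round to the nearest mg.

1625 mg

τ/t½ = 46/21 ≈ 2.1905, so f = (1/2)^(46/21) ≈ 0.219079.
Cmin,ss = (D/Vd)·f/(1−f), so D = Cmin,ss·Vd·(1−f)/f.
D = 2 × 228 × (1−f)/f ≈ 2 × 228 × 3.56456 ≈ 1625.44 mg.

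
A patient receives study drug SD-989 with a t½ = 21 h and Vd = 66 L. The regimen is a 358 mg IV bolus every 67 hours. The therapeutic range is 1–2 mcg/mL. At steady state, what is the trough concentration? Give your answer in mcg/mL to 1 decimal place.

0.7 mcg/mL

k = ln2/t½ = ln2/21 ≈ 0.033007 h⁻¹; fraction remaining f = e^(−kτ) = e^(−0.033007×67) ≈ 0.1095.
Accumulation ratio R = 1/(1 − f) ≈ 1/0.8905 ≈ 1.1230.
Single-dose peak C₀ = D/Vd = 358/66 ≈ 5.424 mcg/mL.
Cmax,ss = C₀/(1 − f) ≈ 5.424/0.8905 ≈ 6.091 mcg/mL.
Steady-state trough Cmin,ss = Cmax,ss·f ≈ 6.091 × 0.1095 ≈ 0.667 mcg/mL.
Trough 0.7 mcg/mL vs MEC 1 mcg/mL: subtherapeutic.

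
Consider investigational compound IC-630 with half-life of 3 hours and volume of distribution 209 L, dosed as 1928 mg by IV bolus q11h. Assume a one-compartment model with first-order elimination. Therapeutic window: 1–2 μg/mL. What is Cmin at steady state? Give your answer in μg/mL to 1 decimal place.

0.8 μg/mL

Over one 11-h interval, 11/3 ≈ 3.6667 half-lives elapse, leaving f ≈ 0.0787 of each dose.
Accumulation ratio R = 1/(1 − f) ≈ 1/0.9213 ≈ 1.0854.
Single-dose peak C₀ = D/Vd = 1928/209 ≈ 9.225 μg/mL.
Cmax,ss = C₀/(1 − f) ≈ 9.225/0.9213 ≈ 10.013 μg/mL.
One interval later, Cmin,ss = Cmax,ss·e^(−kτ) ≈ 10.013 × 0.0787 ≈ 0.788 μg/mL.
Trough 0.8 μg/mL vs MEC 1 μg/mL: subtherapeutic.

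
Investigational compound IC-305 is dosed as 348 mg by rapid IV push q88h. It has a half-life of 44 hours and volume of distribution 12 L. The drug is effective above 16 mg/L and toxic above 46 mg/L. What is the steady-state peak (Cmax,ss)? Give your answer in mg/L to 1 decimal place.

38.7 mg/L

The dosing interval is 2 half-lives, so f = 2^(−2) = 0.25.
Accumulation ratio R = 1/(1 − f) = 1/0.75 = 4/3.
Single-dose peak C₀ = D/Vd = 348/12 = 29 mg/L.
Steady-state peak Cmax,ss = C₀·R = 29 × 4/3 ≈ 38.667 mg/L.
Peak 38.7 mg/L vs MTC 46 mg/L: below toxic threshold.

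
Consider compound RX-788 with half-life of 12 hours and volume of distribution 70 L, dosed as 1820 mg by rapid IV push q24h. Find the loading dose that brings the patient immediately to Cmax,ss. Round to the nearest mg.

2427 mg

f = (1/2)^(24/12) ≈ 0.250000; accumulation ratio R = 1/(1−f) ≈ 1.33333.
Loading dose to hit Cmax,ss on first dose: D_load = D_maint·R ≈ 1820 × 1.33333 ≈ 2426.66 mg.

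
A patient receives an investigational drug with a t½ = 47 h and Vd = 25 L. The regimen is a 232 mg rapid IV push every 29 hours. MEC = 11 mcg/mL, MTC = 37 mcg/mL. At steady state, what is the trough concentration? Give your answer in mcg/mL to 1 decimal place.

Over one 29-h interval, 29/47 ≈ 0.61702 half-lives elapse, leaving f ≈ 0.6520 of each dose.
Accumulation ratio R = 1/(1 − f) ≈ 1/0.3480 ≈ 2.8736.
Single-dose peak C₀ = D/Vd = 232/25 ≈ 9.280 mcg/mL.
Cmax,ss = C₀/(1 − f) ≈ 9.280/0.3480 ≈ 26.667 mcg/mL.
Steady-state trough Cmin,ss = Cmax,ss·f ≈ 26.667 × 0.6520 ≈ 17.387 mcg/mL.
Trough 17.4 mcg/mL vs MEC 11 mcg/mL: adequate.

17.4 mcg/mL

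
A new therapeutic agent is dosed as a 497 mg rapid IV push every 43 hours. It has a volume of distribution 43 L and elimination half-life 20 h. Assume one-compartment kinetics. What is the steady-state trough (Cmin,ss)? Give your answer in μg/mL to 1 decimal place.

3.4 μg/mL

Over one 43-h interval, 43/20 ≈ 2.15 half-lives elapse, leaving f ≈ 0.2253 of each dose.
Single-dose peak C₀ = D/Vd = 497/43 ≈ 11.558 μg/mL.
Steady-state trough Cmin,ss = C₀·f/(1−f) ≈ 11.558 × 0.2253/0.7747 ≈ 3.361 μg/mL.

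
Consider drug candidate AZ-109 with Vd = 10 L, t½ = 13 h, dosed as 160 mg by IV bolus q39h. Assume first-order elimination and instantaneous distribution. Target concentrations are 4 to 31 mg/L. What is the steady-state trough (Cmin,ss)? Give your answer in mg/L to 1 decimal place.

2.3 mg/L

τ = 39 h = 3 half-lives, so f = (1/2)^3 = 0.125.
At steady state, R = 1/(1 − 0.125) = 8/7.
Single-dose peak C₀ = D/Vd = 160/10 = 16 mg/L.
Steady-state peak Cmax,ss = C₀·R = 16 × 8/7 ≈ 18.286 mg/L.
Steady-state trough Cmin,ss = Cmax,ss·f ≈ 18.286 × 0.125 ≈ 2.286 mg/L.
Trough 2.3 mg/L vs MEC 4 mg/L: subtherapeutic.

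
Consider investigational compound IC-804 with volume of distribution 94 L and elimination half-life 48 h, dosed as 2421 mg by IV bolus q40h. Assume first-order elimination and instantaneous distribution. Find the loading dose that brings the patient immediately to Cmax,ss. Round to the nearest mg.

f = (1/2)^(40/48) ≈ 0.561231; accumulation ratio R = 1/(1−f) ≈ 2.27910.
Loading dose to hit Cmax,ss on first dose: D_load = D_maint·R ≈ 2421 × 2.27910 ≈ 5517.70 mg.

5518 mg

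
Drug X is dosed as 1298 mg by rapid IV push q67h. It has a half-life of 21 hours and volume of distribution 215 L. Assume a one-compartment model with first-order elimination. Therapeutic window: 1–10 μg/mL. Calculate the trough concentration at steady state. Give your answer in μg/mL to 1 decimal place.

k = ln2/t½ = ln2/21 ≈ 0.033007 h⁻¹; fraction remaining f = e^(−kτ) = e^(−0.033007×67) ≈ 0.1095.
Accumulation ratio R = 1/(1 − f) ≈ 1/0.8905 ≈ 1.1230.
Each bolus raises the concentration by D/Vd = 1298/215 ≈ 6.037 μg/mL.
Cmax,ss = C₀/(1 − f) ≈ 6.037/0.8905 ≈ 6.779 μg/mL.
Steady-state trough Cmin,ss = Cmax,ss·f ≈ 6.779 × 0.1095 ≈ 0.742 μg/mL.
Trough 0.7 μg/mL vs MEC 1 μg/mL: subtherapeutic.

0.7 μg/mL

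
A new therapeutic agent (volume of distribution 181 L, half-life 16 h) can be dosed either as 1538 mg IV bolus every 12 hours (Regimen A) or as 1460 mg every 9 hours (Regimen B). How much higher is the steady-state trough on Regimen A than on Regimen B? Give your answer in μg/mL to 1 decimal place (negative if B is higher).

-4.5 μg/mL

Regimen A: f = (1/2)^(12/16) ≈ 0.5946; Cmin,ss = (1538/181)·f/(1−f) ≈ 12.463 μg/mL.
Regimen B: f = (1/2)^(9/16) ≈ 0.6771; Cmin,ss = (1460/181)·f/(1−f) ≈ 16.914 μg/mL.
Difference ≈ 12.463 − 16.914 ≈ -4.451 μg/mL.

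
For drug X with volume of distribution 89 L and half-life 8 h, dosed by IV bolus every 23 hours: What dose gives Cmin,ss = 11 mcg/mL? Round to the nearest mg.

6203 mg

τ/t½ = 23/8 ≈ 2.875, so f = (1/2)^(23/8) ≈ 0.136313.
Cmin,ss = (D/Vd)·f/(1−f), so D = Cmin,ss·Vd·(1−f)/f.
D = 11 × 89 × (1−f)/f ≈ 11 × 89 × 6.33606 ≈ 6203.00 mg.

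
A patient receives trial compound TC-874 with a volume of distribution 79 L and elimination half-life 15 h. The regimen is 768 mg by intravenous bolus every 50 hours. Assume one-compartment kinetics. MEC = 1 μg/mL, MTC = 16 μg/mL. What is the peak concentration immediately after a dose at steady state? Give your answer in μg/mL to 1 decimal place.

10.8 μg/mL

k = ln2/t½ = ln2/15 ≈ 0.046210 h⁻¹; fraction remaining f = e^(−kτ) = e^(−0.046210×50) ≈ 0.0992.
Accumulation ratio R = 1/(1 − f) ≈ 1/0.9008 ≈ 1.1101.
Each bolus raises the concentration by D/Vd = 768/79 ≈ 9.722 μg/mL.
Steady-state peak Cmax,ss = C₀·R ≈ 9.722 × 1.1101 ≈ 10.792 μg/mL.
Peak 10.8 μg/mL vs MTC 16 μg/mL: below toxic threshold.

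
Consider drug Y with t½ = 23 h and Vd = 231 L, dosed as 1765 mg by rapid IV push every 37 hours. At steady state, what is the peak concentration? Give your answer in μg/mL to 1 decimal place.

τ/t½ = 37/23 ≈ 1.6087, so fraction remaining f = (1/2)^(37/23) ≈ 0.3279.
At steady state, accumulation factor R = 1/(1 − e^(−kτ)) ≈ 1.4879.
Each bolus raises the concentration by D/Vd = 1765/231 ≈ 7.641 μg/mL.
Cmax,ss = C₀/(1 − f) ≈ 7.641/0.6721 ≈ 11.369 μg/mL.

11.4 μg/mL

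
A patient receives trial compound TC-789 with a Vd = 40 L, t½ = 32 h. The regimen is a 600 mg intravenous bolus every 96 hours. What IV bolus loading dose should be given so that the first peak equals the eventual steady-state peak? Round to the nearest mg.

f = (1/2)^(96/32) ≈ 0.125000; accumulation ratio R = 1/(1−f) ≈ 1.14286.
Loading dose to hit Cmax,ss on first dose: D_load = D_maint·R ≈ 600 × 1.14286 ≈ 685.72 mg.

686 mg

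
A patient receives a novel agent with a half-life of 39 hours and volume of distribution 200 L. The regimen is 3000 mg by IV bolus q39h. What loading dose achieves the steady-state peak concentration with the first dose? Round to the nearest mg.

f = (1/2)^(39/39) ≈ 0.500000; accumulation ratio R = 1/(1−f) ≈ 2.00000.
Loading dose to hit Cmax,ss on first dose: D_load = D_maint·R ≈ 3000 × 2.00000 ≈ 6000.00 mg.

6000 mg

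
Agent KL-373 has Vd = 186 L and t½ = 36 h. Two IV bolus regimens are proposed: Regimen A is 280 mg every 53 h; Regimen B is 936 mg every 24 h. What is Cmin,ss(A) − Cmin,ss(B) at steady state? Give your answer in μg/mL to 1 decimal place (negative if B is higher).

Regimen A: f = (1/2)^(53/36) ≈ 0.3604; Cmin,ss = (280/186)·f/(1−f) ≈ 0.848 μg/mL.
Regimen B: f = (1/2)^(24/36) ≈ 0.6300; Cmin,ss = (936/186)·f/(1−f) ≈ 8.568 μg/mL.
Difference ≈ 0.848 − 8.568 ≈ -7.720 μg/mL.

-7.7 μg/mL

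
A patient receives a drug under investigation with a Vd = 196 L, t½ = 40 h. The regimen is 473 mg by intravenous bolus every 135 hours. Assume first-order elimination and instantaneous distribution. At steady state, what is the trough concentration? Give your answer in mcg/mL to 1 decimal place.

Over one 135-h interval, 135/40 ≈ 3.375 half-lives elapse, leaving f ≈ 0.0964 of each dose.
Accumulation ratio R = 1/(1 − f) ≈ 1/0.9036 ≈ 1.1067.
Each bolus raises the concentration by D/Vd = 473/196 ≈ 2.413 mcg/mL.
Steady-state peak Cmax,ss = C₀·R ≈ 2.413 × 1.1067 ≈ 2.670 mcg/mL.
One interval later, Cmin,ss = Cmax,ss·e^(−kτ) ≈ 2.670 × 0.0964 ≈ 0.257 mcg/mL.

0.3 mcg/mL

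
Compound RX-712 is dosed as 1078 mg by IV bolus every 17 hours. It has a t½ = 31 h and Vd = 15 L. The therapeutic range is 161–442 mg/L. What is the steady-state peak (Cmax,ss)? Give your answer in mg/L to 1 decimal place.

τ/t½ = 17/31 ≈ 0.54839, so fraction remaining f = (1/2)^(17/31) ≈ 0.6838.
Accumulation ratio R = 1/(1 − f) ≈ 1/0.3162 ≈ 3.1626.
Each bolus raises the concentration by D/Vd = 1078/15 ≈ 71.867 mg/L.
Steady-state peak Cmax,ss = C₀·R ≈ 71.867 × 3.1626 ≈ 227.287 mg/L.
Peak 227.3 mg/L vs MTC 442 mg/L: below toxic threshold.

227.3 mg/L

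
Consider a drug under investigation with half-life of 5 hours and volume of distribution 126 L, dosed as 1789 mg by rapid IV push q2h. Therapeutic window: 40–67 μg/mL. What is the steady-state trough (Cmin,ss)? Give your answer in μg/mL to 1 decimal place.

44.4 μg/mL

k = ln2/t½ = ln2/5 ≈ 0.138629 h⁻¹; fraction remaining f = e^(−kτ) = e^(−0.138629×2) ≈ 0.7579.
Each bolus raises the concentration by D/Vd = 1789/126 ≈ 14.198 μg/mL.
Steady-state trough Cmin,ss = C₀·f/(1−f) ≈ 14.198 × 0.7579/0.2421 ≈ 44.447 μg/mL.
Trough 44.4 μg/mL vs MEC 40 μg/mL: adequate.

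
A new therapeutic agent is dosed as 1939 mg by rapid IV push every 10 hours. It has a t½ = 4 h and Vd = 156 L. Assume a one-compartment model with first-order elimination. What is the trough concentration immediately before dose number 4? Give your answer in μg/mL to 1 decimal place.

2.7 μg/mL

f = (1/2)^(τ/t½) = (1/2)^(10/4) ≈ 0.1768.
C₀ = D/Vd = 1939/156 ≈ 12.429 μg/mL.
Before the 4th dose, 3 doses have been given. Superposition: Cmin = C₀·(f + f² + … + f^3).
≈ 12.429 × (0.1768 + 0.0313 + 0.0055) ≈ 12.429 × 0.2136 ≈ 2.655 μg/mL.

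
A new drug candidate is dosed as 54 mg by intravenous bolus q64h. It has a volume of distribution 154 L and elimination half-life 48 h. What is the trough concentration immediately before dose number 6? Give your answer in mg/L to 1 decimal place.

0.2 mg/L

f = (1/2)^(τ/t½) = (1/2)^(64/48) ≈ 0.3969.
C₀ = D/Vd = 54/154 ≈ 0.351 mg/L.
Before the 6th dose, 5 doses have been given. Superposition: Cmin = C₀·(f + f² + … + f^5).
≈ 0.351 × (0.3969 + 0.1575 + 0.0625 + 0.0248 + 0.0098) ≈ 0.351 × 0.6515 ≈ 0.229 mg/L.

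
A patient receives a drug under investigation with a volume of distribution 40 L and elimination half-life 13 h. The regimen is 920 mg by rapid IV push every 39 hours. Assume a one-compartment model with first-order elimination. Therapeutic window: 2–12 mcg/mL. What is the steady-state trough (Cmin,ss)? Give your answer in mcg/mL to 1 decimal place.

τ = 39 h = 3 half-lives, so f = (1/2)^3 = 0.125.
At steady state, R = 1/(1 − 0.125) = 8/7.
Single-dose peak C₀ = D/Vd = 920/40 = 23 mcg/mL.
Steady-state peak Cmax,ss = C₀·R = 23 × 8/7 ≈ 26.286 mcg/mL.
Steady-state trough Cmin,ss = Cmax,ss·f ≈ 26.286 × 0.125 ≈ 3.286 mcg/mL.
Trough 3.3 mcg/mL vs MEC 2 mcg/mL: adequate.

3.3 mcg/mL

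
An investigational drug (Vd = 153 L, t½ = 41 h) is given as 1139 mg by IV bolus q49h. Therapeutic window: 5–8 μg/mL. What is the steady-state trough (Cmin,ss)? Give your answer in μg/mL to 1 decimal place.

Over one 49-h interval, 49/41 ≈ 1.1951 half-lives elapse, leaving f ≈ 0.4367 of each dose.
Each bolus raises the concentration by D/Vd = 1139/153 ≈ 7.444 μg/mL.
Steady-state trough Cmin,ss = C₀·f/(1−f) ≈ 7.444 × 0.4367/0.5633 ≈ 5.771 μg/mL.
Trough 5.8 μg/mL vs MEC 5 μg/mL: adequate.

5.8 μg/mL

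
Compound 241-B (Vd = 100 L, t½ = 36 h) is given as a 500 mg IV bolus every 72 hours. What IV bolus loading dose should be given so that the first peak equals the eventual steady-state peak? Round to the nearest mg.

667 mg

f = (1/2)^(72/36) ≈ 0.250000; accumulation ratio R = 1/(1−f) ≈ 1.33333.
Loading dose to hit Cmax,ss on first dose: D_load = D_maint·R ≈ 500 × 1.33333 ≈ 666.66 mg.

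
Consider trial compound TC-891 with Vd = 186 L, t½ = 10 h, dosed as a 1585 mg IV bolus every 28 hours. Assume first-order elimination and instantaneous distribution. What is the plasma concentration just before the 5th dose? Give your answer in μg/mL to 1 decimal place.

1.4 μg/mL

f = (1/2)^(τ/t½) = (1/2)^(28/10) ≈ 0.1436.
C₀ = D/Vd = 1585/186 ≈ 8.522 μg/mL.
Before the 5th dose, 4 doses have been given. Superposition: Cmin = C₀·(f + f² + … + f^4).
≈ 8.522 × (0.1436 + 0.0206 + 0.0030 + 0.0004) ≈ 8.522 × 0.1676 ≈ 1.428 μg/mL.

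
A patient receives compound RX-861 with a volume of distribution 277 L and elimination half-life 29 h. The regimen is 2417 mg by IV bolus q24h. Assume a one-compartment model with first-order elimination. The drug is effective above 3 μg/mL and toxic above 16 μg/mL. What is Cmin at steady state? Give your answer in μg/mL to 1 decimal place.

11.3 μg/mL

k = ln2/t½ = ln2/29 ≈ 0.023902 h⁻¹; fraction remaining f = e^(−kτ) = e^(−0.023902×24) ≈ 0.5635.
At steady state, accumulation factor R = 1/(1 − e^(−kτ)) ≈ 2.2910.
Single-dose peak C₀ = D/Vd = 2417/277 ≈ 8.726 μg/mL.
Cmax,ss = C₀/(1 − f) ≈ 8.726/0.4365 ≈ 19.991 μg/mL.
One interval later, Cmin,ss = Cmax,ss·e^(−kτ) ≈ 19.991 × 0.5635 ≈ 11.265 μg/mL.
Trough 11.3 μg/mL vs MEC 3 μg/mL: adequate.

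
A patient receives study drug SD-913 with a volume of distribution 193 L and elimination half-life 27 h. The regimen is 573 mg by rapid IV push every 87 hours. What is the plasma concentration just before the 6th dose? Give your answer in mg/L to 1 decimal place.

f = (1/2)^(τ/t½) = (1/2)^(87/27) ≈ 0.1072.
C₀ = D/Vd = 573/193 ≈ 2.969 mg/L.
Before the 6th dose, 5 doses have been given. Superposition: Cmin = C₀·(f + f² + … + f^5).
≈ 2.969 × (0.1072 + 0.0115 + 0.0012 + 0.0001 + 0.0000) ≈ 2.969 × 0.1200 ≈ 0.356 mg/L.

0.4 mg/L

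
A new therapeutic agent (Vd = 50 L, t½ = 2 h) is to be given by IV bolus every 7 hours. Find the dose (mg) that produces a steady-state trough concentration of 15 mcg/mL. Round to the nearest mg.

7735 mg

τ/t½ = 7/2 ≈ 3.5, so f = (1/2)^(7/2) ≈ 0.088388.
Cmin,ss = (D/Vd)·f/(1−f), so D = Cmin,ss·Vd·(1−f)/f.
D = 15 × 50 × (1−f)/f ≈ 15 × 50 × 10.31375 ≈ 7735.31 mg.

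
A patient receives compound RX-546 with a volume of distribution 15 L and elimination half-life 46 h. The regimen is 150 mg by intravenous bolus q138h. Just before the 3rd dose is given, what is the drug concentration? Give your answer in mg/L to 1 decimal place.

f = (1/2)^(τ/t½) = (1/2)^(138/46) ≈ 0.1250.
C₀ = D/Vd = 150/15 ≈ 10.000 mg/L.
Before the 3rd dose, 2 doses have been given. Superposition: Cmin = C₀·(f + f²).
≈ 10.000 × (0.1250 + 0.0156) ≈ 10.000 × 0.1406 ≈ 1.406 mg/L.

1.4 mg/L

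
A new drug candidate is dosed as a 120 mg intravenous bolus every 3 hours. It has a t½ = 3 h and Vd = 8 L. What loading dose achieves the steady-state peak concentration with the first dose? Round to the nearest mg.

f = (1/2)^(3/3) ≈ 0.500000; accumulation ratio R = 1/(1−f) ≈ 2.00000.
Loading dose to hit Cmax,ss on first dose: D_load = D_maint·R ≈ 120 × 2.00000 ≈ 240.00 mg.

240 mg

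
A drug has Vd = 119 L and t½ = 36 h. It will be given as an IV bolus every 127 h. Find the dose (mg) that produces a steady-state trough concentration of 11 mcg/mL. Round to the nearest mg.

13789 mg

τ/t½ = 127/36 ≈ 3.5278, so f = (1/2)^(127/36) ≈ 0.086703.
Cmin,ss = (D/Vd)·f/(1−f), so D = Cmin,ss·Vd·(1−f)/f.
D = 11 × 119 × (1−f)/f ≈ 11 × 119 × 10.53363 ≈ 13788.52 mg.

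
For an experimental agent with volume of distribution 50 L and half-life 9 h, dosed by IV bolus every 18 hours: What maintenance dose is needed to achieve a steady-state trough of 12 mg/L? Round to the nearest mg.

τ/t½ = 18/9 ≈ 2, so f = (1/2)^(18/9) ≈ 0.250000.
Cmin,ss = (D/Vd)·f/(1−f), so D = Cmin,ss·Vd·(1−f)/f.
D = 12 × 50 × (1−f)/f ≈ 12 × 50 × 3.00000 ≈ 1800.00 mg.

1800 mg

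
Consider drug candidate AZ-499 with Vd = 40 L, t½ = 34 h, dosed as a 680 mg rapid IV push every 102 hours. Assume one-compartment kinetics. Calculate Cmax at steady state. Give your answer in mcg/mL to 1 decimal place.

19.4 mcg/mL

The dosing interval is 3 half-lives, so f = 2^(−3) = 0.125.
At steady state, R = 1/(1 − 0.125) = 8/7.
Single-dose peak C₀ = D/Vd = 680/40 = 17 mcg/mL.
Steady-state peak Cmax,ss = C₀·R = 17 × 8/7 ≈ 19.429 mcg/mL.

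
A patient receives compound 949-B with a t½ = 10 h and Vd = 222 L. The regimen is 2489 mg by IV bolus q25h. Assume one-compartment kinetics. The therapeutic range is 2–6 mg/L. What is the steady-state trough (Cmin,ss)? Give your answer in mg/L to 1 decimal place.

Over one 25-h interval, 25/10 ≈ 2.5 half-lives elapse, leaving f ≈ 0.1768 of each dose.
At steady state, accumulation factor R = 1/(1 − e^(−kτ)) ≈ 1.2148.
Single-dose peak C₀ = D/Vd = 2489/222 ≈ 11.212 mg/L.
Cmax,ss = C₀/(1 − f) ≈ 11.212/0.8232 ≈ 13.620 mg/L.
Steady-state trough Cmin,ss = Cmax,ss·f ≈ 13.620 × 0.1768 ≈ 2.408 mg/L.
Trough 2.4 mg/L vs MEC 2 mg/L: adequate.

2.4 mg/L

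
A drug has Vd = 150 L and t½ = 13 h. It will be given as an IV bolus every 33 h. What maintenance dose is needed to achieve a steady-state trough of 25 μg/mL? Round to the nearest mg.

18036 mg

τ/t½ = 33/13 ≈ 2.5385, so f = (1/2)^(33/13) ≈ 0.172126.
Cmin,ss = (D/Vd)·f/(1−f), so D = Cmin,ss·Vd·(1−f)/f.
D = 25 × 150 × (1−f)/f ≈ 25 × 150 × 4.80970 ≈ 18036.38 mg.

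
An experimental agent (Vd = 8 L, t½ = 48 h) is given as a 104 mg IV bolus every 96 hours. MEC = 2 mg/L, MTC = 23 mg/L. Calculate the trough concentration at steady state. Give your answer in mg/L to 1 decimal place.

4.3 mg/L

The dosing interval is 2 half-lives, so f = 2^(−2) = 0.25.
Accumulation ratio R = 1/(1 − f) = 1/0.75 = 4/3.
Single-dose peak C₀ = D/Vd = 104/8 = 13 mg/L.
Steady-state peak Cmax,ss = C₀·R = 13 × 4/3 ≈ 17.333 mg/L.
Steady-state trough Cmin,ss = Cmax,ss·f ≈ 17.333 × 0.25 ≈ 4.333 mg/L.
Trough 4.3 mg/L vs MEC 2 mg/L: adequate.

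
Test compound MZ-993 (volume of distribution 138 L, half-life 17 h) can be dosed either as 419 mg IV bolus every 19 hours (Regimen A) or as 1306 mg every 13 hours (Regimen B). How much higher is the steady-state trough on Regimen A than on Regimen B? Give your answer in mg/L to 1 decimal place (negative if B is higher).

Regimen A: f = (1/2)^(19/17) ≈ 0.4608; Cmin,ss = (419/138)·f/(1−f) ≈ 2.595 mg/L.
Regimen B: f = (1/2)^(13/17) ≈ 0.5886; Cmin,ss = (1306/138)·f/(1−f) ≈ 13.540 mg/L.
Difference ≈ 2.595 − 13.540 ≈ -10.945 mg/L.

-10.9 mg/L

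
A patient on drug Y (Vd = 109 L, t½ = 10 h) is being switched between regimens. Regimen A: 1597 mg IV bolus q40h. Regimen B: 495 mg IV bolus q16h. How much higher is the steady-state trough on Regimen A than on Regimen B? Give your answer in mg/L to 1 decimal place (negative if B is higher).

-1.3 mg/L

Regimen A: f = (1/2)^(40/10) ≈ 0.0625; Cmin,ss = (1597/109)·f/(1−f) ≈ 0.977 mg/L.
Regimen B: f = (1/2)^(16/10) ≈ 0.3299; Cmin,ss = (495/109)·f/(1−f) ≈ 2.236 mg/L.
Difference ≈ 0.977 − 2.236 ≈ -1.259 mg/L.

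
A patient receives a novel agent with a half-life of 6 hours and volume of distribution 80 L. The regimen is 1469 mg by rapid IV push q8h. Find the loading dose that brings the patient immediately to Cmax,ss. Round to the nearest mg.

2436 mg

f = (1/2)^(8/6) ≈ 0.396850; accumulation ratio R = 1/(1−f) ≈ 1.65796.
Loading dose to hit Cmax,ss on first dose: D_load = D_maint·R ≈ 1469 × 1.65796 ≈ 2435.54 mg.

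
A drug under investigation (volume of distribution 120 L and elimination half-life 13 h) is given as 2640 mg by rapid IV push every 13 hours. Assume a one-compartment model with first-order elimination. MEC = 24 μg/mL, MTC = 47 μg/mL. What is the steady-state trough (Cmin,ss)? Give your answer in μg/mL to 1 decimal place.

22.0 μg/mL

τ = 13 h = 1 half-life, so f = (1/2)^1 = 0.5.
Accumulation ratio R = 1/(1 − f) = 1/0.5 = 2/1.
Single-dose peak C₀ = D/Vd = 2640/120 = 22 μg/mL.
Steady-state peak Cmax,ss = C₀·R = 22 × 2/1 ≈ 44.000 μg/mL.
Steady-state trough Cmin,ss = Cmax,ss·f ≈ 44.000 × 0.5 ≈ 22.000 μg/mL.
Trough 22.0 μg/mL vs MEC 24 μg/mL: subtherapeutic.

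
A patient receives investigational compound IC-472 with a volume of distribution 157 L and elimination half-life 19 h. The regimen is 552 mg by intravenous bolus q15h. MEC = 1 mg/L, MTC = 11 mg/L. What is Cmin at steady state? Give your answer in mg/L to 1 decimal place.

4.8 mg/L

τ/t½ = 15/19 ≈ 0.78947, so fraction remaining f = (1/2)^(15/19) ≈ 0.5786.
Single-dose peak C₀ = D/Vd = 552/157 ≈ 3.516 mg/L.
Steady-state trough Cmin,ss = C₀·f/(1−f) ≈ 3.516 × 0.5786/0.4214 ≈ 4.828 mg/L.
Trough 4.8 mg/L vs MEC 1 mg/L: adequate.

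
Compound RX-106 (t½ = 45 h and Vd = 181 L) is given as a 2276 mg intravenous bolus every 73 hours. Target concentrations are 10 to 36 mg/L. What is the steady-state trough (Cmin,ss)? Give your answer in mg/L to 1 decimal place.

k = ln2/t½ = ln2/45 ≈ 0.015403 h⁻¹; fraction remaining f = e^(−kτ) = e^(−0.015403×73) ≈ 0.3248.
At steady state, accumulation factor R = 1/(1 − e^(−kτ)) ≈ 1.4810.
Each bolus raises the concentration by D/Vd = 2276/181 ≈ 12.575 mg/L.
Steady-state peak Cmax,ss = C₀·R ≈ 12.575 × 1.4810 ≈ 18.624 mg/L.
One interval later, Cmin,ss = Cmax,ss·e^(−kτ) ≈ 18.624 × 0.3248 ≈ 6.049 mg/L.
Trough 6.0 mg/L vs MEC 10 mg/L: subtherapeutic.

6.0 mg/L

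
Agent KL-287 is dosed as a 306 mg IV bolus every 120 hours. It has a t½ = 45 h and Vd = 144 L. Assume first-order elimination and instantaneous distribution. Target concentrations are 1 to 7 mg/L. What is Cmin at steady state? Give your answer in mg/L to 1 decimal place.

0.4 mg/L

τ/t½ = 120/45 ≈ 2.6667, so fraction remaining f = (1/2)^(120/45) ≈ 0.1575.
Each bolus raises the concentration by D/Vd = 306/144 ≈ 2.125 mg/L.
Steady-state trough Cmin,ss = C₀·f/(1−f) ≈ 2.125 × 0.1575/0.8425 ≈ 0.397 mg/L.
Trough 0.4 mg/L vs MEC 1 mg/L: subtherapeutic.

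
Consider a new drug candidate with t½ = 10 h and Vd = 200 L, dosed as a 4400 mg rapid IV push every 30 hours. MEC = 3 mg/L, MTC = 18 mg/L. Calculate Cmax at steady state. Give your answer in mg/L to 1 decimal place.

τ = 30 h = 3 half-lives, so f = (1/2)^3 = 0.125.
At steady state, R = 1/(1 − 0.125) = 8/7.
Single-dose peak C₀ = D/Vd = 4400/200 = 22 mg/L.
Steady-state peak Cmax,ss = C₀·R = 22 × 8/7 ≈ 25.143 mg/L.
Peak 25.1 mg/L vs MTC 18 mg/L: exceeds toxic threshold.

25.1 mg/L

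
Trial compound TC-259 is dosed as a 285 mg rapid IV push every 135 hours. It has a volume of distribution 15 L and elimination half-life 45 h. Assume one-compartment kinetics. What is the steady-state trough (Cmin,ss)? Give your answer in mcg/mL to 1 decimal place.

τ = 135 h = 3 half-lives, so f = (1/2)^3 = 0.125.
At steady state, R = 1/(1 − 0.125) = 8/7.
Single-dose peak C₀ = D/Vd = 285/15 = 19 mcg/mL.
Steady-state peak Cmax,ss = C₀·R = 19 × 8/7 ≈ 21.714 mcg/mL.
Steady-state trough Cmin,ss = Cmax,ss·f ≈ 21.714 × 0.125 ≈ 2.714 mcg/mL.

2.7 mcg/mL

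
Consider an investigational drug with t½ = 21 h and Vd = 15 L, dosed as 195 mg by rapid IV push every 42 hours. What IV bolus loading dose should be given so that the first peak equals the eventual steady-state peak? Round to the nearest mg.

f = (1/2)^(42/21) ≈ 0.250000; accumulation ratio R = 1/(1−f) ≈ 1.33333.
Loading dose to hit Cmax,ss on first dose: D_load = D_maint·R ≈ 195 × 1.33333 ≈ 260.00 mg.

260 mg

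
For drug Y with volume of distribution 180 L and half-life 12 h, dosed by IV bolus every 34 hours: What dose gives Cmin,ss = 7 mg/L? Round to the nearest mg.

τ/t½ = 34/12 ≈ 2.8333, so f = (1/2)^(34/12) ≈ 0.140308.
Cmin,ss = (D/Vd)·f/(1−f), so D = Cmin,ss·Vd·(1−f)/f.
D = 7 × 180 × (1−f)/f ≈ 7 × 180 × 6.12718 ≈ 7720.25 mg.

7720 mg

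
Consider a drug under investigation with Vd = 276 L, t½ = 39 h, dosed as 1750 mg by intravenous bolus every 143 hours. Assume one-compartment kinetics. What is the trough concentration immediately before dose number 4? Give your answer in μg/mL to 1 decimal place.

f = (1/2)^(τ/t½) = (1/2)^(143/39) ≈ 0.0787.
C₀ = D/Vd = 1750/276 ≈ 6.341 μg/mL.
Before the 4th dose, 3 doses have been given. Superposition: Cmin = C₀·(f + f² + … + f^3).
≈ 6.341 × (0.0787 + 0.0062 + 0.0005) ≈ 6.341 × 0.0854 ≈ 0.542 μg/mL.

0.5 μg/mL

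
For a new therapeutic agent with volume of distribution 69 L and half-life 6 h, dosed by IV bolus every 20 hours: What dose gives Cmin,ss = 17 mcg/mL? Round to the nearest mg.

τ/t½ = 20/6 ≈ 3.3333, so f = (1/2)^(20/6) ≈ 0.099213.
Cmin,ss = (D/Vd)·f/(1−f), so D = Cmin,ss·Vd·(1−f)/f.
D = 17 × 69 × (1−f)/f ≈ 17 × 69 × 9.07932 ≈ 10650.04 mg.

10650 mg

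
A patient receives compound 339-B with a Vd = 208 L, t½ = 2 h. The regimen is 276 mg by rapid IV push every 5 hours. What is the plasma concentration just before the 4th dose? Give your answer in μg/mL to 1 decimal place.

f = (1/2)^(τ/t½) = (1/2)^(5/2) ≈ 0.1768.
C₀ = D/Vd = 276/208 ≈ 1.327 μg/mL.
Before the 4th dose, 3 doses have been given. Superposition: Cmin = C₀·(f + f² + … + f^3).
≈ 1.327 × (0.1768 + 0.0313 + 0.0055) ≈ 1.327 × 0.2136 ≈ 0.283 μg/mL.

0.3 μg/mL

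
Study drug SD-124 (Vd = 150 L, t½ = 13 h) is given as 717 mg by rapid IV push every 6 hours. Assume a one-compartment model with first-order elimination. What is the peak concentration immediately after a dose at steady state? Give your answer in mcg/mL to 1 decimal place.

17.5 mcg/mL

k = ln2/t½ = ln2/13 ≈ 0.053319 h⁻¹; fraction remaining f = e^(−kτ) = e^(−0.053319×6) ≈ 0.7262.
Accumulation ratio R = 1/(1 − f) ≈ 1/0.2738 ≈ 3.6523.
Each bolus raises the concentration by D/Vd = 717/150 ≈ 4.780 mcg/mL.
Steady-state peak Cmax,ss = C₀·R ≈ 4.780 × 3.6523 ≈ 17.458 mcg/mL.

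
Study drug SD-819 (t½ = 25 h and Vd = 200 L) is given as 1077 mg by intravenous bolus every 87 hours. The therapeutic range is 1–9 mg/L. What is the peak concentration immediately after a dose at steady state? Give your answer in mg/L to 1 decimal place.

Over one 87-h interval, 87/25 ≈ 3.48 half-lives elapse, leaving f ≈ 0.0896 of each dose.
At steady state, accumulation factor R = 1/(1 − e^(−kτ)) ≈ 1.0984.
Each bolus raises the concentration by D/Vd = 1077/200 ≈ 5.385 mg/L.
Steady-state peak Cmax,ss = C₀·R ≈ 5.385 × 1.0984 ≈ 5.915 mg/L.
Peak 5.9 mg/L vs MTC 9 mg/L: below toxic threshold.

5.9 mg/L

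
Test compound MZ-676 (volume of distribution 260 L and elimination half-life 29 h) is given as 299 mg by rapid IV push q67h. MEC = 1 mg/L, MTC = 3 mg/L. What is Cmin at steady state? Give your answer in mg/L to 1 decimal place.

τ/t½ = 67/29 ≈ 2.3103, so fraction remaining f = (1/2)^(67/29) ≈ 0.2016.
Each bolus raises the concentration by D/Vd = 299/260 ≈ 1.150 mg/L.
Steady-state trough Cmin,ss = C₀·f/(1−f) ≈ 1.150 × 0.2016/0.7984 ≈ 0.290 mg/L.
Trough 0.3 mg/L vs MEC 1 mg/L: subtherapeutic.

0.3 mg/L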